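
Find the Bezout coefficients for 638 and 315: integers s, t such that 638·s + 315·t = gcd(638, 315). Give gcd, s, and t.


Euclidean algorithm on (638, 315) — divide until remainder is 0:
  638 = 2 · 315 + 8
  315 = 39 · 8 + 3
  8 = 2 · 3 + 2
  3 = 1 · 2 + 1
  2 = 2 · 1 + 0
gcd(638, 315) = 1.
Track Bezout coefficients alongside the remainders: start with r₀ = 638 = a·1 + b·0 (s = 1, t = 0) and r₁ = 315 = a·0 + b·1 (s = 0, t = 1); each new remainder r_{k+1} = r_{k-1} − q_k·r_k inherits s_{k+1} = s_{k-1} − q_k·s_k, t_{k+1} = t_{k-1} − q_k·t_k, so r_k = a·s_k + b·t_k at every step:
  q = 2: r = 8, s = 1 − 2·0 = 1, t = 0 − 2·1 = -2  (check: 638·1 + 315·(-2) = 8)
  q = 39: r = 3, s = 0 − 39·1 = -39, t = 1 − 39·(-2) = 79  (check: 638·(-39) + 315·79 = 3)
  q = 2: r = 2, s = 1 − 2·(-39) = 79, t = -2 − 2·79 = -160  (check: 638·79 + 315·(-160) = 2)
  q = 1: r = 1, s = -39 − 1·79 = -118, t = 79 − 1·(-160) = 239  (check: 638·(-118) + 315·239 = 1)
The row with r = 1 (the gcd) gives the Bezout coefficients s = -118, t = 239.
Result: 638 · (-118) + 315 · (239) = 1.

gcd(638, 315) = 1; s = -118, t = 239 (check: 638·(-118) + 315·239 = 1).


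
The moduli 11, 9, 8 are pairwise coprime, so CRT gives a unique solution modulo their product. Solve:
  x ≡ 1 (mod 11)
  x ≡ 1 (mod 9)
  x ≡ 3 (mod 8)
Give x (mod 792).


Moduli 11, 9, 8 are pairwise coprime; by CRT there is a unique solution modulo M = 11 · 9 · 8 = 792.
Solve pairwise, accumulating the modulus:
  Start with x ≡ 1 (mod 11).
  Combine with x ≡ 1 (mod 9): since gcd(11, 9) = 1, we get a unique residue mod 99.
    Write x = 1 + 11·t and substitute into x ≡ 1 (mod 9): 11·t ≡ 1 − 1 = 0 (mod 9).
    Reduce coefficients mod 9: 2·t ≡ 0 (mod 9).
    The inverse of 2 mod 9 is 5 (since 2·5 = 10 = 1·9 + 1), so t ≡ 5·0 = 0 ≡ 0 (mod 9).
    Then x = 1 + 11·0 = 1, valid modulo lcm(11, 9) = 99: x ≡ 1 (mod 99).
  Combine with x ≡ 3 (mod 8): since gcd(99, 8) = 1, we get a unique residue mod 792.
    Write x = 1 + 99·t and substitute into x ≡ 3 (mod 8): 99·t ≡ 3 − 1 = 2 (mod 8).
    Reduce coefficients mod 8: 3·t ≡ 2 (mod 8).
    The inverse of 3 mod 8 is 3 (since 3·3 = 9 = 1·8 + 1), so t ≡ 3·2 = 6 ≡ 6 (mod 8).
    Then x = 1 + 99·6 = 595, valid modulo lcm(99, 8) = 792: x ≡ 595 (mod 792).
Verify: 595 mod 11 = 1 ✓, 595 mod 9 = 1 ✓, 595 mod 8 = 3 ✓.

x ≡ 595 (mod 792).


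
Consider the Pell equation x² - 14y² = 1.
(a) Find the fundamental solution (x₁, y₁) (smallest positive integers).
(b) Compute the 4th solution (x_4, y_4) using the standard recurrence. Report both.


Step 1: Find the fundamental solution (x₁, y₁) of x² - 14y² = 1.
  Expand √14 as a continued fraction. a₀ = ⌊√14⌋ = 3; iterate m_{k+1} = d_k·a_k − m_k, d_{k+1} = (14 − m_{k+1}²)/d_k, a_{k+1} = ⌊(a₀ + m_{k+1})/d_{k+1}⌋ (starting m₀ = 0, d₀ = 1), with convergents p_k = a_k·p_{k-1} + p_{k-2}, q_k = a_k·q_{k-1} + q_{k-2} (p₋₁ = 1, q₋₁ = 0):
  k = 0: a₀ = 3; p₀/q₀ = 3/1; p₀² − 14·q₀² = 9 − 14 = -5.
  k = 1: m = 3, d = 5, a = ⌊(3 + 3)/5⌋ = 1; p/q = (1·3 + 1)/(1·1 + 0) = 4/1; p² − 14·q² = 16 − 14 = 2.
  k = 2: m = 2, d = 2, a = ⌊(3 + 2)/2⌋ = 2; p/q = (2·4 + 3)/(2·1 + 1) = 11/3; p² − 14·q² = 121 − 126 = -5.
  k = 3: m = 2, d = 5, a = ⌊(3 + 2)/5⌋ = 1; p/q = (1·11 + 4)/(1·3 + 1) = 15/4; p² − 14·q² = 225 − 224 = 1.
  The first convergent with p² − 14·q² = 1 gives the fundamental solution (x₁, y₁) = (15, 4).
Step 2: Apply the recurrence (x_{n+1}, y_{n+1}) = (x₁x_n + 14y₁y_n, x₁y_n + y₁x_n) repeatedly.
  From (x_1, y_1) = (15, 4): x_2 = 15·15 + 14·4·4 = 449; y_2 = 15·4 + 4·15 = 120.
  From (x_2, y_2) = (449, 120): x_3 = 15·449 + 14·4·120 = 13455; y_3 = 15·120 + 4·449 = 3596.
  From (x_3, y_3) = (13455, 3596): x_4 = 15·13455 + 14·4·3596 = 403201; y_4 = 15·3596 + 4·13455 = 107760.
Step 3: Verify x_4² - 14·y_4² = 162571046401 - 162571046400 = 1 (should be 1). ✓

(x_1, y_1) = (15, 4); (x_4, y_4) = (403201, 107760).


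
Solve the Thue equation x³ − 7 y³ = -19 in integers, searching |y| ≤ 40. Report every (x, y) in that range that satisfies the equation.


The equation is x³ - 7y³ = -19. For fixed y, x³ = 7·y³ − 19, so a solution requires the RHS to be a perfect cube.
Strategy: iterate y from -40 to 40, compute RHS = 7·y³ − 19, and check whether it is a (positive or negative) perfect cube.
Check small values of y:
  y = 0: RHS = -19 is not a perfect cube.
  y = 1: RHS = -12 is not a perfect cube.
  y = -1: RHS = -26 is not a perfect cube.
  y = 2: RHS = 37 is not a perfect cube.
  y = -2: RHS = -75 is not a perfect cube.
  y = 3: RHS = 170 is not a perfect cube.
  y = -3: RHS = -208 is not a perfect cube.
Continuing the search up to |y| = 40 finds no solutions either.
No (x, y) in the scanned range satisfies the equation.

No integer solutions with |y| ≤ 40.


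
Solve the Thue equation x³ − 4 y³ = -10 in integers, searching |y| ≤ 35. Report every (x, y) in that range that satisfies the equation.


The equation is x³ - 4y³ = -10. For fixed y, x³ = 4·y³ − 10, so a solution requires the RHS to be a perfect cube.
Strategy: iterate y from -35 to 35, compute RHS = 4·y³ − 10, and check whether it is a (positive or negative) perfect cube.
Check small values of y:
  y = 0: RHS = -10 is not a perfect cube.
  y = 1: RHS = -6 is not a perfect cube.
  y = -1: RHS = -14 is not a perfect cube.
  y = 2: RHS = 22 is not a perfect cube.
  y = -2: RHS = -42 is not a perfect cube.
  y = 3: RHS = 98 is not a perfect cube.
  y = -3: RHS = -118 is not a perfect cube.
Continuing the search up to |y| = 35 finds no solutions either.
No (x, y) in the scanned range satisfies the equation.

No integer solutions with |y| ≤ 35.


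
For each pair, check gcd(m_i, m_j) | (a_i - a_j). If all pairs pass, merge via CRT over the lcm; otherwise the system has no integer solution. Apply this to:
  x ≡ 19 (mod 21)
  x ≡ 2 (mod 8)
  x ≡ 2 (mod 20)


Moduli 21, 8, 20 are not pairwise coprime, so CRT works modulo lcm(m_i) when all pairwise compatibility conditions hold.
Pairwise compatibility: gcd(m_i, m_j) must divide a_i - a_j for every pair.
Merge one congruence at a time:
  Start: x ≡ 19 (mod 21).
  Combine with x ≡ 2 (mod 8): gcd(21, 8) = 1; 2 - 19 = -17, which IS divisible by 1, so compatible.
    Write x = 19 + 21·t and substitute into x ≡ 2 (mod 8): 21·t ≡ 2 − 19 = -17 (mod 8).
    Reduce coefficients mod 8: 5·t ≡ 7 (mod 8).
    The inverse of 5 mod 8 is 5 (since 5·5 = 25 = 3·8 + 1), so t ≡ 5·7 = 35 ≡ 3 (mod 8).
    Then x = 19 + 21·3 = 82, valid modulo lcm(21, 8) = 168: x ≡ 82 (mod 168).
  Combine with x ≡ 2 (mod 20): gcd(168, 20) = 4; 2 - 82 = -80, which IS divisible by 4, so compatible.
    Write x = 82 + 168·t and substitute into x ≡ 2 (mod 20): 168·t ≡ 2 − 82 = -80 (mod 20).
    Divide the congruence (and modulus) by g = 4: 42·t ≡ -20 (mod 5).
    Reduce coefficients mod 5: 2·t ≡ 0 (mod 5).
    The inverse of 2 mod 5 is 3 (since 2·3 = 6 = 1·5 + 1), so t ≡ 3·0 = 0 ≡ 0 (mod 5).
    Then x = 82 + 168·0 = 82, valid modulo lcm(168, 20) = 840: x ≡ 82 (mod 840).
Verify: 82 mod 21 = 19, 82 mod 8 = 2, 82 mod 20 = 2.

x ≡ 82 (mod 840).


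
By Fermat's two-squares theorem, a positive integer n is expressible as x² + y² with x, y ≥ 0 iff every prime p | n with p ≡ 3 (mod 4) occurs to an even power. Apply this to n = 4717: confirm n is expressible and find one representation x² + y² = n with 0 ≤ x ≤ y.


Step 1: Factor n = 4717 = 53 · 89.
Step 2: Check the mod-4 condition on each prime factor: 53 ≡ 1 (mod 4), exponent 1; 89 ≡ 1 (mod 4), exponent 1.
All primes ≡ 3 (mod 4) appear to even exponent (or don't appear), so by the two-squares theorem n IS expressible as a sum of two squares.
Step 3: Build a representation. Here n = 53 · 89 is a product of primes ≡ 1 (mod 4). Each prime p ≡ 1 (mod 4) is itself a sum of two squares; find a² by testing p − a² for a perfect square:
  53: 53 − 1² = 52, 53 − 2² = 49 = 7² ⇒ 53 = 2² + 7².
  89: 89 − 1² = 88, 89 − 2² = 85, 89 − 3² = 80, 89 − 4² = 73, 89 − 5² = 64 = 8² ⇒ 89 = 5² + 8².
  Combine using the Brahmagupta–Fibonacci identity (a² + b²)(c² + d²) = (ac − bd)² + (ad + bc)² = (ac + bd)² + (ad − bc)²:
  53 · 89 = 4717: from (2² + 7²)(5² + 8²), take (2·5 − 7·8, 2·8 + 7·5) = (10 − 56, 16 + 35) = (-46, 51); dropping signs (only squares matter) gives (46, 51); check 46² + 51² = 2116 + 2601 = 4717 ✓.
Step 4: Order so x ≤ y and verify: 46² + 51² = 2116 + 2601 = 4717 = n. ✓

n = 4717 = 46² + 51² (one valid representation with x ≤ y).


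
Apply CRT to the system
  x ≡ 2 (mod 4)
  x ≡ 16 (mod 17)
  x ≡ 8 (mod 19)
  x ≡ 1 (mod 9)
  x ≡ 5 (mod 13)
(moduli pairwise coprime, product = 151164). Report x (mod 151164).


Product of moduli M = 4 · 17 · 19 · 9 · 13 = 151164.
Merge one congruence at a time:
  Start: x ≡ 2 (mod 4).
  Combine with x ≡ 16 (mod 17); new modulus lcm = 68.
    Write x = 2 + 4·t and substitute into x ≡ 16 (mod 17): 4·t ≡ 16 − 2 = 14 (mod 17).
    The inverse of 4 mod 17 is 13 (since 4·13 = 52 = 3·17 + 1), so t ≡ 13·14 = 182 ≡ 12 (mod 17).
    Then x = 2 + 4·12 = 50, valid modulo lcm(4, 17) = 68: x ≡ 50 (mod 68).
  Combine with x ≡ 8 (mod 19); new modulus lcm = 1292.
    Write x = 50 + 68·t and substitute into x ≡ 8 (mod 19): 68·t ≡ 8 − 50 = -42 (mod 19).
    Reduce coefficients mod 19: 11·t ≡ 15 (mod 19).
    The inverse of 11 mod 19 is 7 (since 11·7 = 77 = 4·19 + 1), so t ≡ 7·15 = 105 ≡ 10 (mod 19).
    Then x = 50 + 68·10 = 730, valid modulo lcm(68, 19) = 1292: x ≡ 730 (mod 1292).
  Combine with x ≡ 1 (mod 9); new modulus lcm = 11628.
    Write x = 730 + 1292·t and substitute into x ≡ 1 (mod 9): 1292·t ≡ 1 − 730 = -729 (mod 9).
    Reduce coefficients mod 9: 5·t ≡ 0 (mod 9).
    The inverse of 5 mod 9 is 2 (since 5·2 = 10 = 1·9 + 1), so t ≡ 2·0 = 0 ≡ 0 (mod 9).
    Then x = 730 + 1292·0 = 730, valid modulo lcm(1292, 9) = 11628: x ≡ 730 (mod 11628).
  Combine with x ≡ 5 (mod 13); new modulus lcm = 151164.
    Write x = 730 + 11628·t and substitute into x ≡ 5 (mod 13): 11628·t ≡ 5 − 730 = -725 (mod 13).
    Reduce coefficients mod 13: 6·t ≡ 3 (mod 13).
    The inverse of 6 mod 13 is 11 (since 6·11 = 66 = 5·13 + 1), so t ≡ 11·3 = 33 ≡ 7 (mod 13).
    Then x = 730 + 11628·7 = 82126, valid modulo lcm(11628, 13) = 151164: x ≡ 82126 (mod 151164).
Verify against each original: 82126 mod 4 = 2, 82126 mod 17 = 16, 82126 mod 19 = 8, 82126 mod 9 = 1, 82126 mod 13 = 5.

x ≡ 82126 (mod 151164).


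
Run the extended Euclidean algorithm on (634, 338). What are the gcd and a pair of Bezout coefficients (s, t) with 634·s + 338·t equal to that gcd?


Euclidean algorithm on (634, 338) — divide until remainder is 0:
  634 = 1 · 338 + 296
  338 = 1 · 296 + 42
  296 = 7 · 42 + 2
  42 = 21 · 2 + 0
gcd(634, 338) = 2.
Track Bezout coefficients alongside the remainders: start with r₀ = 634 = a·1 + b·0 (s = 1, t = 0) and r₁ = 338 = a·0 + b·1 (s = 0, t = 1); each new remainder r_{k+1} = r_{k-1} − q_k·r_k inherits s_{k+1} = s_{k-1} − q_k·s_k, t_{k+1} = t_{k-1} − q_k·t_k, so r_k = a·s_k + b·t_k at every step:
  q = 1: r = 296, s = 1 − 1·0 = 1, t = 0 − 1·1 = -1  (check: 634·1 + 338·(-1) = 296)
  q = 1: r = 42, s = 0 − 1·1 = -1, t = 1 − 1·(-1) = 2  (check: 634·(-1) + 338·2 = 42)
  q = 7: r = 2, s = 1 − 7·(-1) = 8, t = -1 − 7·2 = -15  (check: 634·8 + 338·(-15) = 2)
The row with r = 2 (the gcd) gives the Bezout coefficients s = 8, t = -15.
Result: 634 · (8) + 338 · (-15) = 2.

gcd(634, 338) = 2; s = 8, t = -15 (check: 634·8 + 338·(-15) = 2).


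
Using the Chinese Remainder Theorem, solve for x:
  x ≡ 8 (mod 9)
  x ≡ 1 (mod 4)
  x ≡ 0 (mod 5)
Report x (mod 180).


Moduli 9, 4, 5 are pairwise coprime; by CRT there is a unique solution modulo M = 9 · 4 · 5 = 180.
Solve pairwise, accumulating the modulus:
  Start with x ≡ 8 (mod 9).
  Combine with x ≡ 1 (mod 4): since gcd(9, 4) = 1, we get a unique residue mod 36.
    Write x = 8 + 9·t and substitute into x ≡ 1 (mod 4): 9·t ≡ 1 − 8 = -7 (mod 4).
    Reduce coefficients mod 4: 1·t ≡ 1 (mod 4).
    So t ≡ 1 (mod 4).
    Then x = 8 + 9·1 = 17, valid modulo lcm(9, 4) = 36: x ≡ 17 (mod 36).
  Combine with x ≡ 0 (mod 5): since gcd(36, 5) = 1, we get a unique residue mod 180.
    Write x = 17 + 36·t and substitute into x ≡ 0 (mod 5): 36·t ≡ 0 − 17 = -17 (mod 5).
    Reduce coefficients mod 5: 1·t ≡ 3 (mod 5).
    So t ≡ 3 (mod 5).
    Then x = 17 + 36·3 = 125, valid modulo lcm(36, 5) = 180: x ≡ 125 (mod 180).
Verify: 125 mod 9 = 8 ✓, 125 mod 4 = 1 ✓, 125 mod 5 = 0 ✓.

x ≡ 125 (mod 180).


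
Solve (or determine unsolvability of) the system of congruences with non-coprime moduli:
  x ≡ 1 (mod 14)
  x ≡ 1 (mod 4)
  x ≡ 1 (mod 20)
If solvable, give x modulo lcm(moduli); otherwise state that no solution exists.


Moduli 14, 4, 20 are not pairwise coprime, so CRT works modulo lcm(m_i) when all pairwise compatibility conditions hold.
Pairwise compatibility: gcd(m_i, m_j) must divide a_i - a_j for every pair.
Merge one congruence at a time:
  Start: x ≡ 1 (mod 14).
  Combine with x ≡ 1 (mod 4): gcd(14, 4) = 2; 1 - 1 = 0, which IS divisible by 2, so compatible.
    Write x = 1 + 14·t and substitute into x ≡ 1 (mod 4): 14·t ≡ 1 − 1 = 0 (mod 4).
    Divide the congruence (and modulus) by g = 2: 7·t ≡ 0 (mod 2).
    Reduce coefficients mod 2: 1·t ≡ 0 (mod 2).
    So t ≡ 0 (mod 2).
    Then x = 1 + 14·0 = 1, valid modulo lcm(14, 4) = 28: x ≡ 1 (mod 28).
  Combine with x ≡ 1 (mod 20): gcd(28, 20) = 4; 1 - 1 = 0, which IS divisible by 4, so compatible.
    Write x = 1 + 28·t and substitute into x ≡ 1 (mod 20): 28·t ≡ 1 − 1 = 0 (mod 20).
    Divide the congruence (and modulus) by g = 4: 7·t ≡ 0 (mod 5).
    Reduce coefficients mod 5: 2·t ≡ 0 (mod 5).
    The inverse of 2 mod 5 is 3 (since 2·3 = 6 = 1·5 + 1), so t ≡ 3·0 = 0 ≡ 0 (mod 5).
    Then x = 1 + 28·0 = 1, valid modulo lcm(28, 20) = 140: x ≡ 1 (mod 140).
Verify: 1 mod 14 = 1, 1 mod 4 = 1, 1 mod 20 = 1.

x ≡ 1 (mod 140).


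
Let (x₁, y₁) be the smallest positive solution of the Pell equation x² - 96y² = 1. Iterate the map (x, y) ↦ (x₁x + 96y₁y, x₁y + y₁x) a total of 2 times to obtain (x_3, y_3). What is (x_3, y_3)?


Step 1: Find the fundamental solution (x₁, y₁) of x² - 96y² = 1.
  Expand √96 as a continued fraction. a₀ = ⌊√96⌋ = 9; iterate m_{k+1} = d_k·a_k − m_k, d_{k+1} = (96 − m_{k+1}²)/d_k, a_{k+1} = ⌊(a₀ + m_{k+1})/d_{k+1}⌋ (starting m₀ = 0, d₀ = 1), with convergents p_k = a_k·p_{k-1} + p_{k-2}, q_k = a_k·q_{k-1} + q_{k-2} (p₋₁ = 1, q₋₁ = 0):
  k = 0: a₀ = 9; p₀/q₀ = 9/1; p₀² − 96·q₀² = 81 − 96 = -15.
  k = 1: m = 9, d = 15, a = ⌊(9 + 9)/15⌋ = 1; p/q = (1·9 + 1)/(1·1 + 0) = 10/1; p² − 96·q² = 100 − 96 = 4.
  k = 2: m = 6, d = 4, a = ⌊(9 + 6)/4⌋ = 3; p/q = (3·10 + 9)/(3·1 + 1) = 39/4; p² − 96·q² = 1521 − 1536 = -15.
  k = 3: m = 6, d = 15, a = ⌊(9 + 6)/15⌋ = 1; p/q = (1·39 + 10)/(1·4 + 1) = 49/5; p² − 96·q² = 2401 − 2400 = 1.
  The first convergent with p² − 96·q² = 1 gives the fundamental solution (x₁, y₁) = (49, 5).
Step 2: Apply the recurrence (x_{n+1}, y_{n+1}) = (x₁x_n + 96y₁y_n, x₁y_n + y₁x_n) repeatedly.
  From (x_1, y_1) = (49, 5): x_2 = 49·49 + 96·5·5 = 4801; y_2 = 49·5 + 5·49 = 490.
  From (x_2, y_2) = (4801, 490): x_3 = 49·4801 + 96·5·490 = 470449; y_3 = 49·490 + 5·4801 = 48015.
Step 3: Verify x_3² - 96·y_3² = 221322261601 - 221322261600 = 1 (should be 1). ✓

(x_1, y_1) = (49, 5); (x_3, y_3) = (470449, 48015).


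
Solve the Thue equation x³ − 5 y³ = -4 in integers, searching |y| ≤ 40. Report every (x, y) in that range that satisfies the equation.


The equation is x³ - 5y³ = -4. For fixed y, x³ = 5·y³ − 4, so a solution requires the RHS to be a perfect cube.
Strategy: iterate y from -40 to 40, compute RHS = 5·y³ − 4, and check whether it is a (positive or negative) perfect cube.
Check small values of y:
  y = 0: RHS = -4 is not a perfect cube.
  y = 1: RHS = 1 = (1)³ ⇒ x = 1 works.
  y = -1: RHS = -9 is not a perfect cube.
  y = 2: RHS = 36 is not a perfect cube.
  y = -2: RHS = -44 is not a perfect cube.
  y = 3: RHS = 131 is not a perfect cube.
  y = -3: RHS = -139 is not a perfect cube.
Continuing the search up to |y| = 40 finds no further solutions beyond those listed.
Collected solutions: (1, 1).

Solutions (with |y| ≤ 40): (1, 1).


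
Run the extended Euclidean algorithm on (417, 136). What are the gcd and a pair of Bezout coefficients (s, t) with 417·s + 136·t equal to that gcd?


Euclidean algorithm on (417, 136) — divide until remainder is 0:
  417 = 3 · 136 + 9
  136 = 15 · 9 + 1
  9 = 9 · 1 + 0
gcd(417, 136) = 1.
Track Bezout coefficients alongside the remainders: start with r₀ = 417 = a·1 + b·0 (s = 1, t = 0) and r₁ = 136 = a·0 + b·1 (s = 0, t = 1); each new remainder r_{k+1} = r_{k-1} − q_k·r_k inherits s_{k+1} = s_{k-1} − q_k·s_k, t_{k+1} = t_{k-1} − q_k·t_k, so r_k = a·s_k + b·t_k at every step:
  q = 3: r = 9, s = 1 − 3·0 = 1, t = 0 − 3·1 = -3  (check: 417·1 + 136·(-3) = 9)
  q = 15: r = 1, s = 0 − 15·1 = -15, t = 1 − 15·(-3) = 46  (check: 417·(-15) + 136·46 = 1)
The row with r = 1 (the gcd) gives the Bezout coefficients s = -15, t = 46.
Result: 417 · (-15) + 136 · (46) = 1.

gcd(417, 136) = 1; s = -15, t = 46 (check: 417·(-15) + 136·46 = 1).


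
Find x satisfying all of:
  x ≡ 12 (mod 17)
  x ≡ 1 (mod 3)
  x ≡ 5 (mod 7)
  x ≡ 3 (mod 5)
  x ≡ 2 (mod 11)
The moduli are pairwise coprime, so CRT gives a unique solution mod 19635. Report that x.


Product of moduli M = 17 · 3 · 7 · 5 · 11 = 19635.
Merge one congruence at a time:
  Start: x ≡ 12 (mod 17).
  Combine with x ≡ 1 (mod 3); new modulus lcm = 51.
    Write x = 12 + 17·t and substitute into x ≡ 1 (mod 3): 17·t ≡ 1 − 12 = -11 (mod 3).
    Reduce coefficients mod 3: 2·t ≡ 1 (mod 3).
    The inverse of 2 mod 3 is 2 (since 2·2 = 4 = 1·3 + 1), so t ≡ 2·1 = 2 ≡ 2 (mod 3).
    Then x = 12 + 17·2 = 46, valid modulo lcm(17, 3) = 51: x ≡ 46 (mod 51).
  Combine with x ≡ 5 (mod 7); new modulus lcm = 357.
    Write x = 46 + 51·t and substitute into x ≡ 5 (mod 7): 51·t ≡ 5 − 46 = -41 (mod 7).
    Reduce coefficients mod 7: 2·t ≡ 1 (mod 7).
    The inverse of 2 mod 7 is 4 (since 2·4 = 8 = 1·7 + 1), so t ≡ 4·1 = 4 ≡ 4 (mod 7).
    Then x = 46 + 51·4 = 250, valid modulo lcm(51, 7) = 357: x ≡ 250 (mod 357).
  Combine with x ≡ 3 (mod 5); new modulus lcm = 1785.
    Write x = 250 + 357·t and substitute into x ≡ 3 (mod 5): 357·t ≡ 3 − 250 = -247 (mod 5).
    Reduce coefficients mod 5: 2·t ≡ 3 (mod 5).
    The inverse of 2 mod 5 is 3 (since 2·3 = 6 = 1·5 + 1), so t ≡ 3·3 = 9 ≡ 4 (mod 5).
    Then x = 250 + 357·4 = 1678, valid modulo lcm(357, 5) = 1785: x ≡ 1678 (mod 1785).
  Combine with x ≡ 2 (mod 11); new modulus lcm = 19635.
    Write x = 1678 + 1785·t and substitute into x ≡ 2 (mod 11): 1785·t ≡ 2 − 1678 = -1676 (mod 11).
    Reduce coefficients mod 11: 3·t ≡ 7 (mod 11).
    The inverse of 3 mod 11 is 4 (since 3·4 = 12 = 1·11 + 1), so t ≡ 4·7 = 28 ≡ 6 (mod 11).
    Then x = 1678 + 1785·6 = 12388, valid modulo lcm(1785, 11) = 19635: x ≡ 12388 (mod 19635).
Verify against each original: 12388 mod 17 = 12, 12388 mod 3 = 1, 12388 mod 7 = 5, 12388 mod 5 = 3, 12388 mod 11 = 2.

x ≡ 12388 (mod 19635).


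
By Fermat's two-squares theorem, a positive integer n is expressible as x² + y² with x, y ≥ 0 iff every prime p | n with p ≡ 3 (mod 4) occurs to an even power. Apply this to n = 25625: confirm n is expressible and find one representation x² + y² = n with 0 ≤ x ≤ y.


Step 1: Factor n = 25625 = 5^4 · 41.
Step 2: Check the mod-4 condition on each prime factor: 5 ≡ 1 (mod 4), exponent 4; 41 ≡ 1 (mod 4), exponent 1.
All primes ≡ 3 (mod 4) appear to even exponent (or don't appear), so by the two-squares theorem n IS expressible as a sum of two squares.
Step 3: Build a representation. Group n = k² · m with k = 5 and m = 5 · 5 · 41 = 1025 (a product of primes ≡ 1 (mod 4)); a representation of m scales to one of n via (k·x)² + (k·y)² = k²(x² + y²). Each prime p ≡ 1 (mod 4) is itself a sum of two squares; find a² by testing p − a² for a perfect square:
  5: 5 − 1² = 4 = 2² ⇒ 5 = 1² + 2².
  41: 41 − 1² = 40, 41 − 2² = 37, 41 − 3² = 32, 41 − 4² = 25 = 5² ⇒ 41 = 4² + 5².
  Combine using the Brahmagupta–Fibonacci identity (a² + b²)(c² + d²) = (ac − bd)² + (ad + bc)² = (ac + bd)² + (ad − bc)²:
  5 · 5 = 25: from (1² + 2²)(1² + 2²), take (1·1 − 2·2, 1·2 + 2·1) = (1 − 4, 2 + 2) = (-3, 4); dropping signs (only squares matter) gives (3, 4); check 3² + 4² = 9 + 16 = 25 ✓.
  25 · 41 = 1025: from (3² + 4²)(4² + 5²), take (3·4 − 4·5, 3·5 + 4·4) = (12 − 20, 15 + 16) = (-8, 31); dropping signs (only squares matter) gives (8, 31); check 8² + 31² = 64 + 961 = 1025 ✓.
  Scale by k = 5: (5·8, 5·31) = (40, 155).
Step 4: Order so x ≤ y and verify: 40² + 155² = 1600 + 24025 = 25625 = n. ✓

n = 25625 = 40² + 155² (one valid representation with x ≤ y).


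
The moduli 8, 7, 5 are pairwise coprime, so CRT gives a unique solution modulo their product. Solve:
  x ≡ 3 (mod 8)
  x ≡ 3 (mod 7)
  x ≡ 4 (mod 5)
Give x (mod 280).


Moduli 8, 7, 5 are pairwise coprime; by CRT there is a unique solution modulo M = 8 · 7 · 5 = 280.
Solve pairwise, accumulating the modulus:
  Start with x ≡ 3 (mod 8).
  Combine with x ≡ 3 (mod 7): since gcd(8, 7) = 1, we get a unique residue mod 56.
    Write x = 3 + 8·t and substitute into x ≡ 3 (mod 7): 8·t ≡ 3 − 3 = 0 (mod 7).
    Reduce coefficients mod 7: 1·t ≡ 0 (mod 7).
    So t ≡ 0 (mod 7).
    Then x = 3 + 8·0 = 3, valid modulo lcm(8, 7) = 56: x ≡ 3 (mod 56).
  Combine with x ≡ 4 (mod 5): since gcd(56, 5) = 1, we get a unique residue mod 280.
    Write x = 3 + 56·t and substitute into x ≡ 4 (mod 5): 56·t ≡ 4 − 3 = 1 (mod 5).
    Reduce coefficients mod 5: 1·t ≡ 1 (mod 5).
    So t ≡ 1 (mod 5).
    Then x = 3 + 56·1 = 59, valid modulo lcm(56, 5) = 280: x ≡ 59 (mod 280).
Verify: 59 mod 8 = 3 ✓, 59 mod 7 = 3 ✓, 59 mod 5 = 4 ✓.

x ≡ 59 (mod 280).


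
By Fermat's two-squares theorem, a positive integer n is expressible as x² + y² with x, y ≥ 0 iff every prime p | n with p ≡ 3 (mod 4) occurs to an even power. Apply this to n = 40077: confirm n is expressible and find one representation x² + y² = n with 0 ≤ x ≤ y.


Step 1: Factor n = 40077 = 3^2 · 61 · 73.
Step 2: Check the mod-4 condition on each prime factor: 3 ≡ 3 (mod 4), exponent 2 (must be even); 61 ≡ 1 (mod 4), exponent 1; 73 ≡ 1 (mod 4), exponent 1.
All primes ≡ 3 (mod 4) appear to even exponent (or don't appear), so by the two-squares theorem n IS expressible as a sum of two squares.
Step 3: Build a representation. Group n = k² · m with k = 3 and m = 61 · 73 = 4453 (a product of primes ≡ 1 (mod 4)); a representation of m scales to one of n via (k·x)² + (k·y)² = k²(x² + y²). Each prime p ≡ 1 (mod 4) is itself a sum of two squares; find a² by testing p − a² for a perfect square:
  61: 61 − 1² = 60, 61 − 2² = 57, 61 − 3² = 52, 61 − 4² = 45, 61 − 5² = 36 = 6² ⇒ 61 = 5² + 6².
  73: 73 − 1² = 72, 73 − 2² = 69, 73 − 3² = 64 = 8² ⇒ 73 = 3² + 8².
  Combine using the Brahmagupta–Fibonacci identity (a² + b²)(c² + d²) = (ac − bd)² + (ad + bc)² = (ac + bd)² + (ad − bc)²:
  61 · 73 = 4453: from (5² + 6²)(3² + 8²), take (5·3 − 6·8, 5·8 + 6·3) = (15 − 48, 40 + 18) = (-33, 58); dropping signs (only squares matter) gives (33, 58); check 33² + 58² = 1089 + 3364 = 4453 ✓.
  Scale by k = 3: (3·33, 3·58) = (99, 174).
Step 4: Order so x ≤ y and verify: 99² + 174² = 9801 + 30276 = 40077 = n. ✓

n = 40077 = 99² + 174² (one valid representation with x ≤ y).


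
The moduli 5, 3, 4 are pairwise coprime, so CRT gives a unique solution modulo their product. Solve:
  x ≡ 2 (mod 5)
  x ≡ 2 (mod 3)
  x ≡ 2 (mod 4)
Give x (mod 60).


Moduli 5, 3, 4 are pairwise coprime; by CRT there is a unique solution modulo M = 5 · 3 · 4 = 60.
Solve pairwise, accumulating the modulus:
  Start with x ≡ 2 (mod 5).
  Combine with x ≡ 2 (mod 3): since gcd(5, 3) = 1, we get a unique residue mod 15.
    Write x = 2 + 5·t and substitute into x ≡ 2 (mod 3): 5·t ≡ 2 − 2 = 0 (mod 3).
    Reduce coefficients mod 3: 2·t ≡ 0 (mod 3).
    The inverse of 2 mod 3 is 2 (since 2·2 = 4 = 1·3 + 1), so t ≡ 2·0 = 0 ≡ 0 (mod 3).
    Then x = 2 + 5·0 = 2, valid modulo lcm(5, 3) = 15: x ≡ 2 (mod 15).
  Combine with x ≡ 2 (mod 4): since gcd(15, 4) = 1, we get a unique residue mod 60.
    Write x = 2 + 15·t and substitute into x ≡ 2 (mod 4): 15·t ≡ 2 − 2 = 0 (mod 4).
    Reduce coefficients mod 4: 3·t ≡ 0 (mod 4).
    The inverse of 3 mod 4 is 3 (since 3·3 = 9 = 2·4 + 1), so t ≡ 3·0 = 0 ≡ 0 (mod 4).
    Then x = 2 + 15·0 = 2, valid modulo lcm(15, 4) = 60: x ≡ 2 (mod 60).
Verify: 2 mod 5 = 2 ✓, 2 mod 3 = 2 ✓, 2 mod 4 = 2 ✓.

x ≡ 2 (mod 60).


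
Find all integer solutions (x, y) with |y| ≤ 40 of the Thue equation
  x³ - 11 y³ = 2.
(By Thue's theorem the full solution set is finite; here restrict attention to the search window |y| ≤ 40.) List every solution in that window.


The equation is x³ - 11y³ = 2. For fixed y, x³ = 11·y³ + 2, so a solution requires the RHS to be a perfect cube.
Strategy: iterate y from -40 to 40, compute RHS = 11·y³ + 2, and check whether it is a (positive or negative) perfect cube.
Check small values of y:
  y = 0: RHS = 2 is not a perfect cube.
  y = 1: RHS = 13 is not a perfect cube.
  y = -1: RHS = -9 is not a perfect cube.
  y = 2: RHS = 90 is not a perfect cube.
  y = -2: RHS = -86 is not a perfect cube.
  y = 3: RHS = 299 is not a perfect cube.
  y = -3: RHS = -295 is not a perfect cube.
Continuing the search up to |y| = 40 finds no solutions either.
No (x, y) in the scanned range satisfies the equation.

No integer solutions with |y| ≤ 40.


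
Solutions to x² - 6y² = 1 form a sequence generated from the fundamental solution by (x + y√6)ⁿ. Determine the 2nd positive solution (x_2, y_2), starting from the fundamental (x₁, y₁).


Step 1: Find the fundamental solution (x₁, y₁) of x² - 6y² = 1.
  Expand √6 as a continued fraction. a₀ = ⌊√6⌋ = 2; iterate m_{k+1} = d_k·a_k − m_k, d_{k+1} = (6 − m_{k+1}²)/d_k, a_{k+1} = ⌊(a₀ + m_{k+1})/d_{k+1}⌋ (starting m₀ = 0, d₀ = 1), with convergents p_k = a_k·p_{k-1} + p_{k-2}, q_k = a_k·q_{k-1} + q_{k-2} (p₋₁ = 1, q₋₁ = 0):
  k = 0: a₀ = 2; p₀/q₀ = 2/1; p₀² − 6·q₀² = 4 − 6 = -2.
  k = 1: m = 2, d = 2, a = ⌊(2 + 2)/2⌋ = 2; p/q = (2·2 + 1)/(2·1 + 0) = 5/2; p² − 6·q² = 25 − 24 = 1.
  The first convergent with p² − 6·q² = 1 gives the fundamental solution (x₁, y₁) = (5, 2).
Step 2: Apply the recurrence (x_{n+1}, y_{n+1}) = (x₁x_n + 6y₁y_n, x₁y_n + y₁x_n) repeatedly.
  From (x_1, y_1) = (5, 2): x_2 = 5·5 + 6·2·2 = 49; y_2 = 5·2 + 2·5 = 20.
Step 3: Verify x_2² - 6·y_2² = 2401 - 2400 = 1 (should be 1). ✓

(x_1, y_1) = (5, 2); (x_2, y_2) = (49, 20).


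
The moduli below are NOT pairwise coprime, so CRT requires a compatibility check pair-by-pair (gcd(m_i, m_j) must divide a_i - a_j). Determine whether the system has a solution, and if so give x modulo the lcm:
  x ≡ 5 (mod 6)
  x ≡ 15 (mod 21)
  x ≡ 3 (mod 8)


Moduli 6, 21, 8 are not pairwise coprime, so CRT works modulo lcm(m_i) when all pairwise compatibility conditions hold.
Pairwise compatibility: gcd(m_i, m_j) must divide a_i - a_j for every pair.
Merge one congruence at a time:
  Start: x ≡ 5 (mod 6).
  Combine with x ≡ 15 (mod 21): gcd(6, 21) = 3, and 15 - 5 = 10 is NOT divisible by 3.
    ⇒ system is inconsistent (no integer solution).

No solution (the system is inconsistent).


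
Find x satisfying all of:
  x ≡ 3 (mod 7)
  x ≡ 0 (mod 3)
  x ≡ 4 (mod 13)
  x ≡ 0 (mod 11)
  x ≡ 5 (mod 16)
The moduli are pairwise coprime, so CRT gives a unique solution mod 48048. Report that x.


Product of moduli M = 7 · 3 · 13 · 11 · 16 = 48048.
Merge one congruence at a time:
  Start: x ≡ 3 (mod 7).
  Combine with x ≡ 0 (mod 3); new modulus lcm = 21.
    Write x = 3 + 7·t and substitute into x ≡ 0 (mod 3): 7·t ≡ 0 − 3 = -3 (mod 3).
    Reduce coefficients mod 3: 1·t ≡ 0 (mod 3).
    So t ≡ 0 (mod 3).
    Then x = 3 + 7·0 = 3, valid modulo lcm(7, 3) = 21: x ≡ 3 (mod 21).
  Combine with x ≡ 4 (mod 13); new modulus lcm = 273.
    Write x = 3 + 21·t and substitute into x ≡ 4 (mod 13): 21·t ≡ 4 − 3 = 1 (mod 13).
    Reduce coefficients mod 13: 8·t ≡ 1 (mod 13).
    The inverse of 8 mod 13 is 5 (since 8·5 = 40 = 3·13 + 1), so t ≡ 5·1 = 5 ≡ 5 (mod 13).
    Then x = 3 + 21·5 = 108, valid modulo lcm(21, 13) = 273: x ≡ 108 (mod 273).
  Combine with x ≡ 0 (mod 11); new modulus lcm = 3003.
    Write x = 108 + 273·t and substitute into x ≡ 0 (mod 11): 273·t ≡ 0 − 108 = -108 (mod 11).
    Reduce coefficients mod 11: 9·t ≡ 2 (mod 11).
    The inverse of 9 mod 11 is 5 (since 9·5 = 45 = 4·11 + 1), so t ≡ 5·2 = 10 ≡ 10 (mod 11).
    Then x = 108 + 273·10 = 2838, valid modulo lcm(273, 11) = 3003: x ≡ 2838 (mod 3003).
  Combine with x ≡ 5 (mod 16); new modulus lcm = 48048.
    Write x = 2838 + 3003·t and substitute into x ≡ 5 (mod 16): 3003·t ≡ 5 − 2838 = -2833 (mod 16).
    Reduce coefficients mod 16: 11·t ≡ 15 (mod 16).
    The inverse of 11 mod 16 is 3 (since 11·3 = 33 = 2·16 + 1), so t ≡ 3·15 = 45 ≡ 13 (mod 16).
    Then x = 2838 + 3003·13 = 41877, valid modulo lcm(3003, 16) = 48048: x ≡ 41877 (mod 48048).
Verify against each original: 41877 mod 7 = 3, 41877 mod 3 = 0, 41877 mod 13 = 4, 41877 mod 11 = 0, 41877 mod 16 = 5.

x ≡ 41877 (mod 48048).


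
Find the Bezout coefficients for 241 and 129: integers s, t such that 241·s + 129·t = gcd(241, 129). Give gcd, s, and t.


Euclidean algorithm on (241, 129) — divide until remainder is 0:
  241 = 1 · 129 + 112
  129 = 1 · 112 + 17
  112 = 6 · 17 + 10
  17 = 1 · 10 + 7
  10 = 1 · 7 + 3
  7 = 2 · 3 + 1
  3 = 3 · 1 + 0
gcd(241, 129) = 1.
Track Bezout coefficients alongside the remainders: start with r₀ = 241 = a·1 + b·0 (s = 1, t = 0) and r₁ = 129 = a·0 + b·1 (s = 0, t = 1); each new remainder r_{k+1} = r_{k-1} − q_k·r_k inherits s_{k+1} = s_{k-1} − q_k·s_k, t_{k+1} = t_{k-1} − q_k·t_k, so r_k = a·s_k + b·t_k at every step:
  q = 1: r = 112, s = 1 − 1·0 = 1, t = 0 − 1·1 = -1  (check: 241·1 + 129·(-1) = 112)
  q = 1: r = 17, s = 0 − 1·1 = -1, t = 1 − 1·(-1) = 2  (check: 241·(-1) + 129·2 = 17)
  q = 6: r = 10, s = 1 − 6·(-1) = 7, t = -1 − 6·2 = -13  (check: 241·7 + 129·(-13) = 10)
  q = 1: r = 7, s = -1 − 1·7 = -8, t = 2 − 1·(-13) = 15  (check: 241·(-8) + 129·15 = 7)
  q = 1: r = 3, s = 7 − 1·(-8) = 15, t = -13 − 1·15 = -28  (check: 241·15 + 129·(-28) = 3)
  q = 2: r = 1, s = -8 − 2·15 = -38, t = 15 − 2·(-28) = 71  (check: 241·(-38) + 129·71 = 1)
The row with r = 1 (the gcd) gives the Bezout coefficients s = -38, t = 71.
Result: 241 · (-38) + 129 · (71) = 1.

gcd(241, 129) = 1; s = -38, t = 71 (check: 241·(-38) + 129·71 = 1).


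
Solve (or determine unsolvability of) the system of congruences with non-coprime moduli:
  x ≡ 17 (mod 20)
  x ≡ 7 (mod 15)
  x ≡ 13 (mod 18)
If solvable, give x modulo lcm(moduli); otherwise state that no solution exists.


Moduli 20, 15, 18 are not pairwise coprime, so CRT works modulo lcm(m_i) when all pairwise compatibility conditions hold.
Pairwise compatibility: gcd(m_i, m_j) must divide a_i - a_j for every pair.
Merge one congruence at a time:
  Start: x ≡ 17 (mod 20).
  Combine with x ≡ 7 (mod 15): gcd(20, 15) = 5; 7 - 17 = -10, which IS divisible by 5, so compatible.
    Write x = 17 + 20·t and substitute into x ≡ 7 (mod 15): 20·t ≡ 7 − 17 = -10 (mod 15).
    Divide the congruence (and modulus) by g = 5: 4·t ≡ -2 (mod 3).
    Reduce coefficients mod 3: 1·t ≡ 1 (mod 3).
    So t ≡ 1 (mod 3).
    Then x = 17 + 20·1 = 37, valid modulo lcm(20, 15) = 60: x ≡ 37 (mod 60).
  Combine with x ≡ 13 (mod 18): gcd(60, 18) = 6; 13 - 37 = -24, which IS divisible by 6, so compatible.
    Write x = 37 + 60·t and substitute into x ≡ 13 (mod 18): 60·t ≡ 13 − 37 = -24 (mod 18).
    Divide the congruence (and modulus) by g = 6: 10·t ≡ -4 (mod 3).
    Reduce coefficients mod 3: 1·t ≡ 2 (mod 3).
    So t ≡ 2 (mod 3).
    Then x = 37 + 60·2 = 157, valid modulo lcm(60, 18) = 180: x ≡ 157 (mod 180).
Verify: 157 mod 20 = 17, 157 mod 15 = 7, 157 mod 18 = 13.

x ≡ 157 (mod 180).


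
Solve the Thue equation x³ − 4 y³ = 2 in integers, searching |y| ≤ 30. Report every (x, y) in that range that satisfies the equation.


The equation is x³ - 4y³ = 2. For fixed y, x³ = 4·y³ + 2, so a solution requires the RHS to be a perfect cube.
Strategy: iterate y from -30 to 30, compute RHS = 4·y³ + 2, and check whether it is a (positive or negative) perfect cube.
Check small values of y:
  y = 0: RHS = 2 is not a perfect cube.
  y = 1: RHS = 6 is not a perfect cube.
  y = -1: RHS = -2 is not a perfect cube.
  y = 2: RHS = 34 is not a perfect cube.
  y = -2: RHS = -30 is not a perfect cube.
  y = 3: RHS = 110 is not a perfect cube.
  y = -3: RHS = -106 is not a perfect cube.
Continuing the search up to |y| = 30 finds no solutions either.
No (x, y) in the scanned range satisfies the equation.

No integer solutions with |y| ≤ 30.


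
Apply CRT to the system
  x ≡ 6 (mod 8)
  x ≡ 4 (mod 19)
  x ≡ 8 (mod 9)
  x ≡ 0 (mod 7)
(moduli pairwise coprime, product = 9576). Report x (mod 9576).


Product of moduli M = 8 · 19 · 9 · 7 = 9576.
Merge one congruence at a time:
  Start: x ≡ 6 (mod 8).
  Combine with x ≡ 4 (mod 19); new modulus lcm = 152.
    Write x = 6 + 8·t and substitute into x ≡ 4 (mod 19): 8·t ≡ 4 − 6 = -2 (mod 19).
    Reduce coefficients mod 19: 8·t ≡ 17 (mod 19).
    The inverse of 8 mod 19 is 12 (since 8·12 = 96 = 5·19 + 1), so t ≡ 12·17 = 204 ≡ 14 (mod 19).
    Then x = 6 + 8·14 = 118, valid modulo lcm(8, 19) = 152: x ≡ 118 (mod 152).
  Combine with x ≡ 8 (mod 9); new modulus lcm = 1368.
    Write x = 118 + 152·t and substitute into x ≡ 8 (mod 9): 152·t ≡ 8 − 118 = -110 (mod 9).
    Reduce coefficients mod 9: 8·t ≡ 7 (mod 9).
    The inverse of 8 mod 9 is 8 (since 8·8 = 64 = 7·9 + 1), so t ≡ 8·7 = 56 ≡ 2 (mod 9).
    Then x = 118 + 152·2 = 422, valid modulo lcm(152, 9) = 1368: x ≡ 422 (mod 1368).
  Combine with x ≡ 0 (mod 7); new modulus lcm = 9576.
    Write x = 422 + 1368·t and substitute into x ≡ 0 (mod 7): 1368·t ≡ 0 − 422 = -422 (mod 7).
    Reduce coefficients mod 7: 3·t ≡ 5 (mod 7).
    The inverse of 3 mod 7 is 5 (since 3·5 = 15 = 2·7 + 1), so t ≡ 5·5 = 25 ≡ 4 (mod 7).
    Then x = 422 + 1368·4 = 5894, valid modulo lcm(1368, 7) = 9576: x ≡ 5894 (mod 9576).
Verify against each original: 5894 mod 8 = 6, 5894 mod 19 = 4, 5894 mod 9 = 8, 5894 mod 7 = 0.

x ≡ 5894 (mod 9576).


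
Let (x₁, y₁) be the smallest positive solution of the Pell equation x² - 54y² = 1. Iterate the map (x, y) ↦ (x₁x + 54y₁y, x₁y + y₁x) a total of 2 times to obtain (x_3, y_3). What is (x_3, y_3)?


Step 1: Find the fundamental solution (x₁, y₁) of x² - 54y² = 1.
  Expand √54 as a continued fraction. a₀ = ⌊√54⌋ = 7; iterate m_{k+1} = d_k·a_k − m_k, d_{k+1} = (54 − m_{k+1}²)/d_k, a_{k+1} = ⌊(a₀ + m_{k+1})/d_{k+1}⌋ (starting m₀ = 0, d₀ = 1), with convergents p_k = a_k·p_{k-1} + p_{k-2}, q_k = a_k·q_{k-1} + q_{k-2} (p₋₁ = 1, q₋₁ = 0):
  k = 0: a₀ = 7; p₀/q₀ = 7/1; p₀² − 54·q₀² = 49 − 54 = -5.
  k = 1: m = 7, d = 5, a = ⌊(7 + 7)/5⌋ = 2; p/q = (2·7 + 1)/(2·1 + 0) = 15/2; p² − 54·q² = 225 − 216 = 9.
  k = 2: m = 3, d = 9, a = ⌊(7 + 3)/9⌋ = 1; p/q = (1·15 + 7)/(1·2 + 1) = 22/3; p² − 54·q² = 484 − 486 = -2.
  k = 3: m = 6, d = 2, a = ⌊(7 + 6)/2⌋ = 6; p/q = (6·22 + 15)/(6·3 + 2) = 147/20; p² − 54·q² = 21609 − 21600 = 9.
  k = 4: m = 6, d = 9, a = ⌊(7 + 6)/9⌋ = 1; p/q = (1·147 + 22)/(1·20 + 3) = 169/23; p² − 54·q² = 28561 − 28566 = -5.
  k = 5: m = 3, d = 5, a = ⌊(7 + 3)/5⌋ = 2; p/q = (2·169 + 147)/(2·23 + 20) = 485/66; p² − 54·q² = 235225 − 235224 = 1.
  The first convergent with p² − 54·q² = 1 gives the fundamental solution (x₁, y₁) = (485, 66).
Step 2: Apply the recurrence (x_{n+1}, y_{n+1}) = (x₁x_n + 54y₁y_n, x₁y_n + y₁x_n) repeatedly.
  From (x_1, y_1) = (485, 66): x_2 = 485·485 + 54·66·66 = 470449; y_2 = 485·66 + 66·485 = 64020.
  From (x_2, y_2) = (470449, 64020): x_3 = 485·470449 + 54·66·64020 = 456335045; y_3 = 485·64020 + 66·470449 = 62099334.
Step 3: Verify x_3² - 54·y_3² = 208241673295152025 - 208241673295152024 = 1 (should be 1). ✓

(x_1, y_1) = (485, 66); (x_3, y_3) = (456335045, 62099334).


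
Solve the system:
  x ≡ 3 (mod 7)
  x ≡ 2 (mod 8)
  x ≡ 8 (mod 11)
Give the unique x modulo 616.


Moduli 7, 8, 11 are pairwise coprime; by CRT there is a unique solution modulo M = 7 · 8 · 11 = 616.
Solve pairwise, accumulating the modulus:
  Start with x ≡ 3 (mod 7).
  Combine with x ≡ 2 (mod 8): since gcd(7, 8) = 1, we get a unique residue mod 56.
    Write x = 3 + 7·t and substitute into x ≡ 2 (mod 8): 7·t ≡ 2 − 3 = -1 (mod 8).
    Reduce coefficients mod 8: 7·t ≡ 7 (mod 8).
    The inverse of 7 mod 8 is 7 (since 7·7 = 49 = 6·8 + 1), so t ≡ 7·7 = 49 ≡ 1 (mod 8).
    Then x = 3 + 7·1 = 10, valid modulo lcm(7, 8) = 56: x ≡ 10 (mod 56).
  Combine with x ≡ 8 (mod 11): since gcd(56, 11) = 1, we get a unique residue mod 616.
    Write x = 10 + 56·t and substitute into x ≡ 8 (mod 11): 56·t ≡ 8 − 10 = -2 (mod 11).
    Reduce coefficients mod 11: 1·t ≡ 9 (mod 11).
    So t ≡ 9 (mod 11).
    Then x = 10 + 56·9 = 514, valid modulo lcm(56, 11) = 616: x ≡ 514 (mod 616).
Verify: 514 mod 7 = 3 ✓, 514 mod 8 = 2 ✓, 514 mod 11 = 8 ✓.

x ≡ 514 (mod 616).


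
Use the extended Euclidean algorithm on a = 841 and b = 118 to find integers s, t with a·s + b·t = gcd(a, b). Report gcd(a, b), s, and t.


Euclidean algorithm on (841, 118) — divide until remainder is 0:
  841 = 7 · 118 + 15
  118 = 7 · 15 + 13
  15 = 1 · 13 + 2
  13 = 6 · 2 + 1
  2 = 2 · 1 + 0
gcd(841, 118) = 1.
Track Bezout coefficients alongside the remainders: start with r₀ = 841 = a·1 + b·0 (s = 1, t = 0) and r₁ = 118 = a·0 + b·1 (s = 0, t = 1); each new remainder r_{k+1} = r_{k-1} − q_k·r_k inherits s_{k+1} = s_{k-1} − q_k·s_k, t_{k+1} = t_{k-1} − q_k·t_k, so r_k = a·s_k + b·t_k at every step:
  q = 7: r = 15, s = 1 − 7·0 = 1, t = 0 − 7·1 = -7  (check: 841·1 + 118·(-7) = 15)
  q = 7: r = 13, s = 0 − 7·1 = -7, t = 1 − 7·(-7) = 50  (check: 841·(-7) + 118·50 = 13)
  q = 1: r = 2, s = 1 − 1·(-7) = 8, t = -7 − 1·50 = -57  (check: 841·8 + 118·(-57) = 2)
  q = 6: r = 1, s = -7 − 6·8 = -55, t = 50 − 6·(-57) = 392  (check: 841·(-55) + 118·392 = 1)
The row with r = 1 (the gcd) gives the Bezout coefficients s = -55, t = 392.
Result: 841 · (-55) + 118 · (392) = 1.

gcd(841, 118) = 1; s = -55, t = 392 (check: 841·(-55) + 118·392 = 1).


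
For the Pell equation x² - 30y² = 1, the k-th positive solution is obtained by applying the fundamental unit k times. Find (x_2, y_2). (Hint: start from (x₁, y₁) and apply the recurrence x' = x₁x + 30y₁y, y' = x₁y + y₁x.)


Step 1: Find the fundamental solution (x₁, y₁) of x² - 30y² = 1.
  Expand √30 as a continued fraction. a₀ = ⌊√30⌋ = 5; iterate m_{k+1} = d_k·a_k − m_k, d_{k+1} = (30 − m_{k+1}²)/d_k, a_{k+1} = ⌊(a₀ + m_{k+1})/d_{k+1}⌋ (starting m₀ = 0, d₀ = 1), with convergents p_k = a_k·p_{k-1} + p_{k-2}, q_k = a_k·q_{k-1} + q_{k-2} (p₋₁ = 1, q₋₁ = 0):
  k = 0: a₀ = 5; p₀/q₀ = 5/1; p₀² − 30·q₀² = 25 − 30 = -5.
  k = 1: m = 5, d = 5, a = ⌊(5 + 5)/5⌋ = 2; p/q = (2·5 + 1)/(2·1 + 0) = 11/2; p² − 30·q² = 121 − 120 = 1.
  The first convergent with p² − 30·q² = 1 gives the fundamental solution (x₁, y₁) = (11, 2).
Step 2: Apply the recurrence (x_{n+1}, y_{n+1}) = (x₁x_n + 30y₁y_n, x₁y_n + y₁x_n) repeatedly.
  From (x_1, y_1) = (11, 2): x_2 = 11·11 + 30·2·2 = 241; y_2 = 11·2 + 2·11 = 44.
Step 3: Verify x_2² - 30·y_2² = 58081 - 58080 = 1 (should be 1). ✓

(x_1, y_1) = (11, 2); (x_2, y_2) = (241, 44).
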